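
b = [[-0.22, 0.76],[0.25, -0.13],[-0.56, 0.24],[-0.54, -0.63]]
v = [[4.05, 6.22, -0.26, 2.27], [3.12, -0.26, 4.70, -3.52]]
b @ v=[[1.48,-1.57,3.63,-3.17], [0.61,1.59,-0.68,1.03], [-1.52,-3.55,1.27,-2.12], [-4.15,-3.20,-2.82,0.99]]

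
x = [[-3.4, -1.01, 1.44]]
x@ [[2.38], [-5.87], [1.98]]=[[0.69]]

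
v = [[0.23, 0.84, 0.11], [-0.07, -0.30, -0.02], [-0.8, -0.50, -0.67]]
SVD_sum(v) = [[0.44, 0.51, 0.34], [-0.15, -0.17, -0.11], [-0.64, -0.75, -0.49]] + [[-0.21, 0.33, -0.23],[0.08, -0.13, 0.09],[-0.16, 0.25, -0.18]] + [[-0.0,  0.0,  0.0],  [-0.0,  0.0,  0.00],  [-0.00,  0.00,  0.0]]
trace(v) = -0.74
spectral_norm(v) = 1.36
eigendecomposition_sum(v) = [[0.11, -0.14, 0.12], [-0.02, 0.02, -0.02], [-0.63, 0.78, -0.68]] + [[-0.27, -0.91, -0.02],[0.05, 0.18, 0.0],[0.31, 1.05, 0.02]] + [[0.38, 1.88, 0.01], [-0.1, -0.5, -0.0], [-0.47, -2.33, -0.01]]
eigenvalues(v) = [-0.54, -0.06, -0.13]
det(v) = -0.00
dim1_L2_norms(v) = [0.88, 0.31, 1.16]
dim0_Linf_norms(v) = [0.8, 0.84, 0.67]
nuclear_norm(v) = 1.96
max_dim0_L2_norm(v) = 1.02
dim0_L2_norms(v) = [0.84, 1.02, 0.68]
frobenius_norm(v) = 1.48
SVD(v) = [[-0.55, 0.76, 0.35], [0.19, -0.30, 0.94], [0.81, 0.58, 0.02]] @ diag([1.3611468226818562, 0.5933356747694921, 0.00566605232245201]) @ [[-0.58, -0.68, -0.45],[-0.46, 0.73, -0.51],[-0.67, 0.09, 0.74]]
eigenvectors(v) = [[-0.17, 0.65, 0.62],[0.03, -0.13, -0.17],[0.98, -0.75, -0.77]]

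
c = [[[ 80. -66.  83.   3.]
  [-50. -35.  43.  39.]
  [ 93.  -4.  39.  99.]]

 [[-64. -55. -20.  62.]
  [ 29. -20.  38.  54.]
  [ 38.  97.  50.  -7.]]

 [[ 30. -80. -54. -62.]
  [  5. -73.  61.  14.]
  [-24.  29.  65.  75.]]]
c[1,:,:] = [[-64.0, -55.0, -20.0, 62.0], [29.0, -20.0, 38.0, 54.0], [38.0, 97.0, 50.0, -7.0]]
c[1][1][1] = -20.0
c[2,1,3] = 14.0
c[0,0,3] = 3.0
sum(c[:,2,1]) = 122.0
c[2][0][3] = -62.0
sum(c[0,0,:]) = 100.0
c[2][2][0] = -24.0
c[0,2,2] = 39.0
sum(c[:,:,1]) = -207.0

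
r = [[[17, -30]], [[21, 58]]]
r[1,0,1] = 58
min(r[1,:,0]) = 21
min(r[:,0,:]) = -30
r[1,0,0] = 21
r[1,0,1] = 58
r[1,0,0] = 21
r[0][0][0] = 17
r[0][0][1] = -30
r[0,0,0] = 17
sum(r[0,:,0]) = 17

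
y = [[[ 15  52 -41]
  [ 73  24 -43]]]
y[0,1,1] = 24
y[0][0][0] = 15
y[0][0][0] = 15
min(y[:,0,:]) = -41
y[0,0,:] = [15, 52, -41]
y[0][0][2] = -41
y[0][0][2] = -41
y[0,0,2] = -41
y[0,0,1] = 52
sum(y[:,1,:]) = 54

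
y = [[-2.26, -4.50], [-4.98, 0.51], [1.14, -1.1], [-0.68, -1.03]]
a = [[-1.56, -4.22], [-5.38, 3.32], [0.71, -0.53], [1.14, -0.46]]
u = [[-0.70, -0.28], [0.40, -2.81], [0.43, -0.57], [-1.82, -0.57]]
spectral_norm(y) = 5.97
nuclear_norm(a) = 10.95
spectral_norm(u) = 2.94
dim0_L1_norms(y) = [9.06, 7.14]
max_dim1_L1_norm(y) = 6.76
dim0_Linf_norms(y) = [4.98, 4.5]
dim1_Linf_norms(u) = [0.7, 2.81, 0.57, 1.82]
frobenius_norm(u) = 3.57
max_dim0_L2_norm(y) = 5.63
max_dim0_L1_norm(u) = 4.23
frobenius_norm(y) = 7.38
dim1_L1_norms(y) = [6.76, 5.49, 2.24, 1.71]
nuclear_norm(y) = 10.31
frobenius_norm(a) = 7.91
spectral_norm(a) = 6.60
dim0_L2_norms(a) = [5.76, 5.42]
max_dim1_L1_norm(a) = 8.7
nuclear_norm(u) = 4.97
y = a + u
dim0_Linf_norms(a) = [5.38, 4.22]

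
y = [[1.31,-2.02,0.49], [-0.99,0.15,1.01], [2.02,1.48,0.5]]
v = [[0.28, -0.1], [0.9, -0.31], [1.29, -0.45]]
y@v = [[-0.82, 0.27], [1.16, -0.40], [2.54, -0.89]]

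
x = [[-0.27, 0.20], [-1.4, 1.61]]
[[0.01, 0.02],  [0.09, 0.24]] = x@[[0.03, 0.08], [0.08, 0.22]]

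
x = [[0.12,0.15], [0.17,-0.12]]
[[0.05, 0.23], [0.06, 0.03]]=x @ [[0.38, 0.80], [0.06, 0.89]]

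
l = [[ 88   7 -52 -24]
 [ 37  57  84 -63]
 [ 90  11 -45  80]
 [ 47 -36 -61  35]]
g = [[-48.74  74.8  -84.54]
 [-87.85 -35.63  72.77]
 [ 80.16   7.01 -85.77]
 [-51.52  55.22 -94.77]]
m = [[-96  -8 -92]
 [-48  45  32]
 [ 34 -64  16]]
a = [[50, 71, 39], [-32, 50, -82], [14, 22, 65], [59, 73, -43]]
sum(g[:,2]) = -192.31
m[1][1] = 45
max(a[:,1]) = 73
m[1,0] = -48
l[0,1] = 7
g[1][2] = 72.77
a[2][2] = 65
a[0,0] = 50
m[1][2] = 32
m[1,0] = -48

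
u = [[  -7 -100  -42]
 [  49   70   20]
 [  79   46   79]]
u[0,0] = -7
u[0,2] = -42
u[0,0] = -7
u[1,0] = 49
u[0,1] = -100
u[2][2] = 79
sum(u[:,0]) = 121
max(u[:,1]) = 70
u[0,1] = -100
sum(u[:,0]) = 121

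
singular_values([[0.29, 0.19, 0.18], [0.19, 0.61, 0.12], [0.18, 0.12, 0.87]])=[1.0, 0.59, 0.18]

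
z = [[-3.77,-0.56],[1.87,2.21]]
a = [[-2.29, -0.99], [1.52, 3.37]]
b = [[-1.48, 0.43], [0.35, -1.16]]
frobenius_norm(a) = 4.46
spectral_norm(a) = 4.21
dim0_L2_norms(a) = [2.75, 3.51]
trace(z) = -1.56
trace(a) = 1.08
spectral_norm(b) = 1.74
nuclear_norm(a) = 5.68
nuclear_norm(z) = 6.12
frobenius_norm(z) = 4.79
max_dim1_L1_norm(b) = 1.91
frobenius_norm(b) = 1.96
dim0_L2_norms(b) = [1.52, 1.24]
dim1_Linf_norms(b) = [1.48, 1.16]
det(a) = -6.21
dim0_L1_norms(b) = [1.83, 1.59]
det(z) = -7.28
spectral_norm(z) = 4.50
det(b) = 1.57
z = a + b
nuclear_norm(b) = 2.64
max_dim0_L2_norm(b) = 1.52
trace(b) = -2.64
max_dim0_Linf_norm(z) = 3.77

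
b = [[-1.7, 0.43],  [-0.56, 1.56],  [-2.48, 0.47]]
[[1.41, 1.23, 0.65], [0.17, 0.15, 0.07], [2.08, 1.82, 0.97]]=b @ [[-0.88, -0.77, -0.41], [-0.21, -0.18, -0.1]]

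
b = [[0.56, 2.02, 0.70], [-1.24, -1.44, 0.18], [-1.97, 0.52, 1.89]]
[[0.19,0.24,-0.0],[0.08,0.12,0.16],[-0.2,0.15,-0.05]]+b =[[0.75, 2.26, 0.7], [-1.16, -1.32, 0.34], [-2.17, 0.67, 1.84]]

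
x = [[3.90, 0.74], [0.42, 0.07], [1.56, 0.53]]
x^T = [[3.90,0.42,1.56], [0.74,0.07,0.53]]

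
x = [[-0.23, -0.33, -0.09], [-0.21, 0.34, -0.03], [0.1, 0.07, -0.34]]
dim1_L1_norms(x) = [0.65, 0.58, 0.51]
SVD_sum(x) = [[-0.03, -0.34, 0.02], [0.03, 0.32, -0.01], [0.01, 0.09, -0.00]] + [[0.01, -0.00, -0.04], [-0.02, 0.00, 0.06], [0.1, -0.03, -0.33]] + [[-0.21, 0.02, -0.07], [-0.22, 0.02, -0.07], [-0.01, 0.00, -0.00]]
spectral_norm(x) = 0.48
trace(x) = -0.23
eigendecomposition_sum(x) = [[0.06-0.00j, -0.19-0.00j, 0j], [(-0.12+0j), 0.38+0.00j, (-0-0j)], [(-0+0j), (0.01+0j), -0.00-0.00j]] + [[-0.14+0.05j, -0.07+0.03j, (-0.05-0.15j)], [-0.05+0.02j, (-0.02+0.01j), -0.01-0.05j], [(0.05+0.17j), 0.03+0.08j, (-0.17+0.05j)]] + [[-0.14-0.05j, (-0.07-0.03j), -0.05+0.15j], [(-0.05-0.02j), (-0.02-0.01j), -0.01+0.05j], [(0.05-0.17j), (0.03-0.08j), -0.17-0.05j]]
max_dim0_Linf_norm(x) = 0.34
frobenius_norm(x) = 0.68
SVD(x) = [[0.72, 0.12, -0.68],  [-0.67, -0.17, -0.73],  [-0.20, 0.98, -0.04]] @ diag([0.4803134214753093, 0.35562405980598477, 0.3222274743683277]) @ [[-0.1,  -0.99,  0.05], [0.3,  -0.07,  -0.95], [0.95,  -0.08,  0.3]]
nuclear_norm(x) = 1.16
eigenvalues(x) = [(0.44+0j), (-0.34+0.11j), (-0.34-0.11j)]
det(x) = 0.06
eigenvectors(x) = [[(0.44+0j), 0.02+0.64j, (0.02-0.64j)], [(-0.9+0j), (0.01+0.2j), 0.01-0.20j], [-0.02+0.00j, (0.74+0j), 0.74-0.00j]]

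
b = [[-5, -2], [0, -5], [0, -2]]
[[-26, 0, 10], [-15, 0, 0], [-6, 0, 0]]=b@[[4, 0, -2], [3, 0, 0]]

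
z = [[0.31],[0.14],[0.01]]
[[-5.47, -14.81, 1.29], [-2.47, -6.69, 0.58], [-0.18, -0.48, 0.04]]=z @ [[-17.63, -47.76, 4.17]]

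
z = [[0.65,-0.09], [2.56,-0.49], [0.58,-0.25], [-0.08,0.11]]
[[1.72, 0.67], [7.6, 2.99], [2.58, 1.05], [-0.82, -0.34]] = z@[[1.79, 0.66], [-6.15, -2.65]]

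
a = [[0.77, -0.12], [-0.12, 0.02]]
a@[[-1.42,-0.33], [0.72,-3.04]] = [[-1.18,0.11], [0.18,-0.02]]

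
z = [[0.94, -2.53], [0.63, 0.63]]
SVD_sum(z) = [[0.83, -2.57], [-0.12, 0.39]] + [[0.11, 0.04], [0.75, 0.24]]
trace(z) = 1.57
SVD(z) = [[-0.99, 0.15], [0.15, 0.99]] @ diag([2.726824988679595, 0.8017016160096767]) @ [[-0.31, 0.95],  [0.95, 0.31]]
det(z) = 2.19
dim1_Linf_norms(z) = [2.53, 0.63]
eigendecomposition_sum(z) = [[(0.47+0.58j), (-1.26+0.79j)], [(0.32-0.2j), 0.32+0.68j]] + [[(0.47-0.58j), -1.26-0.79j], [0.32+0.20j, 0.32-0.68j]]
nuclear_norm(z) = 3.53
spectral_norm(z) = 2.73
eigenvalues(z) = [(0.78+1.25j), (0.78-1.25j)]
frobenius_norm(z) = 2.84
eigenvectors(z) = [[(0.89+0j), 0.89-0.00j],  [0.05-0.44j, (0.05+0.44j)]]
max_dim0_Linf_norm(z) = 2.53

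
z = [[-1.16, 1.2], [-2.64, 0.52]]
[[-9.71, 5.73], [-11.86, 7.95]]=z @ [[3.58, -2.56],[-4.63, 2.3]]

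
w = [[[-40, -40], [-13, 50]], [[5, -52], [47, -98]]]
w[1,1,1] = -98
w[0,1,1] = 50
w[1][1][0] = 47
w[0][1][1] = 50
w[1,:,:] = [[5, -52], [47, -98]]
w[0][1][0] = -13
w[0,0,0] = -40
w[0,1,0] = -13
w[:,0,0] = [-40, 5]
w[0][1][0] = -13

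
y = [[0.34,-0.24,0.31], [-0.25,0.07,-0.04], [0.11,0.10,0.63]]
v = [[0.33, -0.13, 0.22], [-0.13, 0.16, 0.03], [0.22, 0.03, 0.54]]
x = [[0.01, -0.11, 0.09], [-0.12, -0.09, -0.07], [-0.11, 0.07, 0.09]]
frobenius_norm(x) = 0.27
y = x + v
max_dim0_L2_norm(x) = 0.16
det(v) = 0.01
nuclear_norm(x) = 0.47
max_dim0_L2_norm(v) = 0.58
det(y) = -0.03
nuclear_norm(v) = 1.03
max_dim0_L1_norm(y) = 0.98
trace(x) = 0.01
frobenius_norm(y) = 0.87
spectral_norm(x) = 0.17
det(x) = -0.00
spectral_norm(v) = 0.68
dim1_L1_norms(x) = [0.21, 0.28, 0.27]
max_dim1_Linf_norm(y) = 0.63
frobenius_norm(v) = 0.75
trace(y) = 1.04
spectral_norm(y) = 0.77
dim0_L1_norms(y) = [0.7, 0.41, 0.98]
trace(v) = 1.03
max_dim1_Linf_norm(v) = 0.54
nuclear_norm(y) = 1.27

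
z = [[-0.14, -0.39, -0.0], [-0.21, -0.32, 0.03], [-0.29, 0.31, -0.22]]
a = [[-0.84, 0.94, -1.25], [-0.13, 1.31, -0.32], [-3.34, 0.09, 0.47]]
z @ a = [[0.17, -0.64, 0.30], [0.12, -0.61, 0.38], [0.94, 0.11, 0.16]]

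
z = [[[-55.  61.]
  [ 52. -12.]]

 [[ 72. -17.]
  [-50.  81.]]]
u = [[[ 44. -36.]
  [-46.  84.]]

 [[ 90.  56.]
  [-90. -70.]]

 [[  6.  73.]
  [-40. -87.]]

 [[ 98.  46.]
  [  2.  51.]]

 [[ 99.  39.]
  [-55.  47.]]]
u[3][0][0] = 98.0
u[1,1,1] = -70.0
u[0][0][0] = 44.0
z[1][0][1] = -17.0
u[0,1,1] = 84.0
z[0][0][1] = 61.0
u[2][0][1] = 73.0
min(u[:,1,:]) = -90.0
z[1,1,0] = -50.0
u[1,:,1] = [56.0, -70.0]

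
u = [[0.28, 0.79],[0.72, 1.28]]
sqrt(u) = [[(0.29+0.27j), (0.57-0.15j)], [(0.52-0.14j), (1.01+0.08j)]]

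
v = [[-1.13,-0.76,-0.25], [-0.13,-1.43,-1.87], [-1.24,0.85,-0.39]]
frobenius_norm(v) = 3.14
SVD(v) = [[-0.37, 0.45, -0.82],[-0.93, -0.18, 0.32],[-0.0, 0.88, 0.48]] @ diag([2.4959532604677745, 1.7064396315855612, 0.8638177500575133]) @ [[0.22, 0.64, 0.73], [-0.92, 0.39, -0.07], [0.33, 0.66, -0.68]]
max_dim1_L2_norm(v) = 2.36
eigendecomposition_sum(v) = [[-1.26+0.00j,  (-0.51+0j),  -0.80+0.00j],[-1.30+0.00j,  (-0.53+0j),  -0.83+0.00j],[(-0.29+0j),  (-0.12+0j),  -0.18+0.00j]] + [[(0.07+0.29j), (-0.12-0.24j), 0.28-0.19j], [0.59-0.26j, (-0.45+0.36j), (-0.52-0.51j)], [-0.48-0.29j, 0.48+0.14j, (-0.1+0.62j)]] + [[0.07-0.29j,(-0.12+0.24j),(0.28+0.19j)],[(0.59+0.26j),(-0.45-0.36j),(-0.52+0.51j)],[(-0.48+0.29j),(0.48-0.14j),-0.10-0.62j]]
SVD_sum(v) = [[-0.20, -0.59, -0.67], [-0.5, -1.49, -1.70], [-0.0, -0.0, -0.01]] + [[-0.70,0.3,-0.05], [0.28,-0.12,0.02], [-1.38,0.58,-0.1]] + [[-0.23, -0.46, 0.48],[0.09, 0.18, -0.19],[0.14, 0.27, -0.28]]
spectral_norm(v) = 2.50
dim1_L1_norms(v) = [2.14, 3.43, 2.48]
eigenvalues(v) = [(-1.97+0j), (-0.49+1.28j), (-0.49-1.28j)]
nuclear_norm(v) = 5.07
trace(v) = -2.95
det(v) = -3.68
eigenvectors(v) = [[(0.69+0j),0.06-0.32j,0.06+0.32j], [(0.71+0j),(-0.71+0j),(-0.71-0j)], [(0.16+0j),(0.35+0.51j),(0.35-0.51j)]]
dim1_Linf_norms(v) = [1.13, 1.87, 1.24]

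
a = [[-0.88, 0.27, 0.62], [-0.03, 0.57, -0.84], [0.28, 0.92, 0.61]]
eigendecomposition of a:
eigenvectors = [[(0.99+0j), (-0.26+0.03j), (-0.26-0.03j)], [-0.06+0.00j, 0.05-0.67j, (0.05+0.67j)], [-0.14+0.00j, -0.69+0.00j, -0.69-0.00j]]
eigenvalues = [(-0.98+0j), (0.64+0.88j), (0.64-0.88j)]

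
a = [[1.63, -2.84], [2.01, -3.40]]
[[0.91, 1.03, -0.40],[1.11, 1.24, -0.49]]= a @ [[0.35, 0.06, -0.14], [-0.12, -0.33, 0.06]]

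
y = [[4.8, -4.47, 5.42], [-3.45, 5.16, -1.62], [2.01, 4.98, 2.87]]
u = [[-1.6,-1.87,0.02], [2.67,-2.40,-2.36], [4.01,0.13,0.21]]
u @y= [[-1.19, -2.40, -5.59], [16.35, -36.07, 11.59], [19.22, -16.21, 22.13]]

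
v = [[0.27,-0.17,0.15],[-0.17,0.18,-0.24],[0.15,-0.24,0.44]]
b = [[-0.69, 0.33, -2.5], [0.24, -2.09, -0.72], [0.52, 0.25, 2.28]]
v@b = [[-0.15, 0.48, -0.21], [0.04, -0.49, -0.25], [0.07, 0.66, 0.80]]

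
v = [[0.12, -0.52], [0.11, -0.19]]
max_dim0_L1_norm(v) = 0.71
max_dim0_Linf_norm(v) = 0.52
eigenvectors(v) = [[(0.91+0j), 0.91-0.00j], [0.27-0.32j, (0.27+0.32j)]]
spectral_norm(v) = 0.57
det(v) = 0.03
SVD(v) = [[-0.93, -0.37], [-0.37, 0.93]] @ diag([0.5739404253527375, 0.059936534316881646]) @ [[-0.27,  0.96], [0.96,  0.27]]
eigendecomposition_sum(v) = [[0.06+0.11j, -0.26-0.05j], [(0.06+0.01j), -0.09+0.08j]] + [[0.06-0.11j, (-0.26+0.05j)],[(0.06-0.01j), (-0.09-0.08j)]]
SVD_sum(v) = [[0.14, -0.51], [0.06, -0.2]] + [[-0.02, -0.01], [0.05, 0.01]]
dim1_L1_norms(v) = [0.64, 0.3]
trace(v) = -0.07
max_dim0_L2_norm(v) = 0.55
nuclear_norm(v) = 0.63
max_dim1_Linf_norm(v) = 0.52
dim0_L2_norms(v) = [0.16, 0.55]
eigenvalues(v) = [(-0.04+0.18j), (-0.04-0.18j)]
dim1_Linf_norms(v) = [0.52, 0.19]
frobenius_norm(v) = 0.58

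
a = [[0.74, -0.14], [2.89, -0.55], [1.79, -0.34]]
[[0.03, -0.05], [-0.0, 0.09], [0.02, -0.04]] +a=[[0.77, -0.19], [2.89, -0.46], [1.81, -0.38]]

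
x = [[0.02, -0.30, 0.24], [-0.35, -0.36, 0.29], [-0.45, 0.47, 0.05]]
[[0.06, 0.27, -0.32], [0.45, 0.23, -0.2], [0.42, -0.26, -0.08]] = x @ [[-1.0, 0.26, -0.50], [-0.08, -0.37, -0.46], [0.24, 0.64, -1.87]]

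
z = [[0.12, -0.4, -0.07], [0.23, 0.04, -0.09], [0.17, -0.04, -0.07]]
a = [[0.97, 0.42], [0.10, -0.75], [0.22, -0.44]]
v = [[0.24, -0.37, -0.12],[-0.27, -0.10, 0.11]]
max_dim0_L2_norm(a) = 1.0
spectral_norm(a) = 1.10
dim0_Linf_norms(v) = [0.27, 0.37, 0.12]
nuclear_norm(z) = 0.73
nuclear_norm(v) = 0.76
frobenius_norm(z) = 0.53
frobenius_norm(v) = 0.55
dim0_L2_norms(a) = [1.0, 0.97]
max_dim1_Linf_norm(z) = 0.4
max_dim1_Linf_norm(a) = 0.97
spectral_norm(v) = 0.47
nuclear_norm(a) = 1.95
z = a @ v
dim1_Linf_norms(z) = [0.4, 0.23, 0.17]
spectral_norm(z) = 0.44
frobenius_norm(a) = 1.39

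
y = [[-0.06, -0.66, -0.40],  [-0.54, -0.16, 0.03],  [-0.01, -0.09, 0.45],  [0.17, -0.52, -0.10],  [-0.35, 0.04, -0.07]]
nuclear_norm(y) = 2.09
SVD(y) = [[-0.82, 0.02, 0.09],[-0.17, 0.8, -0.2],[0.14, 0.03, -0.90],[-0.53, -0.3, -0.32],[-0.02, 0.52, 0.17]] @ diag([0.9407551965773064, 0.6671513829572183, 0.4859924817639313]) @ [[0.06, 0.88, 0.47],[-1.0, 0.05, 0.04],[-0.01, 0.47, -0.88]]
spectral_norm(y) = 0.94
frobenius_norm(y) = 1.25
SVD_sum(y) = [[-0.05, -0.68, -0.36], [-0.01, -0.14, -0.07], [0.01, 0.12, 0.06], [-0.03, -0.44, -0.23], [-0.0, -0.02, -0.01]] + [[-0.01,  0.00,  0.00], [-0.53,  0.03,  0.02], [-0.02,  0.0,  0.0], [0.2,  -0.01,  -0.01], [-0.35,  0.02,  0.01]] + [[-0.00, 0.02, -0.04],[0.00, -0.05, 0.09],[0.00, -0.21, 0.39],[0.0, -0.07, 0.14],[-0.0, 0.04, -0.07]]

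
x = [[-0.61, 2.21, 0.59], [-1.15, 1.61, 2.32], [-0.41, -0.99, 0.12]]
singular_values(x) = [3.69, 1.51, 0.41]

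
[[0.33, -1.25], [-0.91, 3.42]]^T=[[0.33,-0.91], [-1.25,3.42]]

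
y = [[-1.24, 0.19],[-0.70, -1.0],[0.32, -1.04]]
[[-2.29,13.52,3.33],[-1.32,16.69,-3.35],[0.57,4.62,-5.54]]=y @[[1.85, -12.16, -1.96], [0.02, -8.18, 4.72]]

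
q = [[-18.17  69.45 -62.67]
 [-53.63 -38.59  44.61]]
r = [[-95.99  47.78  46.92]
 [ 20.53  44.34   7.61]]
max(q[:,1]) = 69.45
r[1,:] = [20.53, 44.34, 7.61]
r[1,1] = 44.34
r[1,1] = 44.34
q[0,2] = -62.67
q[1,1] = -38.59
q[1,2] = 44.61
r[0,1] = 47.78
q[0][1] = 69.45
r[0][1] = 47.78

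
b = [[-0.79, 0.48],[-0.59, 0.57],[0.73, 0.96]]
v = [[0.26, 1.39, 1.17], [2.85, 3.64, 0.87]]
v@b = [[-0.17,2.04], [-3.76,4.28]]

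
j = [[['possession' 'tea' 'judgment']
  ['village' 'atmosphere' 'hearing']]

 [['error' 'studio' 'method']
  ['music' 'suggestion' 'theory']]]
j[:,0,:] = [['possession', 'tea', 'judgment'], ['error', 'studio', 'method']]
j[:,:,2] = [['judgment', 'hearing'], ['method', 'theory']]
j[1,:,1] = ['studio', 'suggestion']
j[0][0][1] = 'tea'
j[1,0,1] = 'studio'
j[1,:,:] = [['error', 'studio', 'method'], ['music', 'suggestion', 'theory']]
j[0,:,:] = [['possession', 'tea', 'judgment'], ['village', 'atmosphere', 'hearing']]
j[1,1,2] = 'theory'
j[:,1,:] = [['village', 'atmosphere', 'hearing'], ['music', 'suggestion', 'theory']]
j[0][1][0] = 'village'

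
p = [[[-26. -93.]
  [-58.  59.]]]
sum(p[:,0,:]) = -119.0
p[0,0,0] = -26.0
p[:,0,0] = [-26.0]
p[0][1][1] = 59.0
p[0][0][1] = -93.0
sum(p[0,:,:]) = -118.0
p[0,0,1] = -93.0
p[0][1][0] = -58.0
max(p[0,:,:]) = 59.0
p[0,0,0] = -26.0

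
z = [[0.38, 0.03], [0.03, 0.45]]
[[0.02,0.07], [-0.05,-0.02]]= z@ [[0.06,0.18],[-0.12,-0.06]]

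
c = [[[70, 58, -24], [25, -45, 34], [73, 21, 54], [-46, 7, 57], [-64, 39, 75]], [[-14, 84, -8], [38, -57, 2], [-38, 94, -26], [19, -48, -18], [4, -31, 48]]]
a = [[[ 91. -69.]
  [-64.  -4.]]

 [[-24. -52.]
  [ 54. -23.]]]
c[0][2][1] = 21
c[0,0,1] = 58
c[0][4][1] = 39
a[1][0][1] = -52.0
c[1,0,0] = -14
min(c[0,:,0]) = -64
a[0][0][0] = 91.0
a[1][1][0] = 54.0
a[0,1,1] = -4.0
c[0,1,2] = 34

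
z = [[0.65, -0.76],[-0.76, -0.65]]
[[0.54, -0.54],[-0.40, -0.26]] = z@[[0.65, -0.15], [-0.15, 0.58]]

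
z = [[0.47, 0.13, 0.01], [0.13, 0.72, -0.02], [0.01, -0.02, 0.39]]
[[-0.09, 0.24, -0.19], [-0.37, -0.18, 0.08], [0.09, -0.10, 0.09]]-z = [[-0.56, 0.11, -0.20], [-0.50, -0.9, 0.10], [0.08, -0.08, -0.30]]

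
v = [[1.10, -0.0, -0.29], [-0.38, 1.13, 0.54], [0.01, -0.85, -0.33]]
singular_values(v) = [1.64, 1.07, 0.0]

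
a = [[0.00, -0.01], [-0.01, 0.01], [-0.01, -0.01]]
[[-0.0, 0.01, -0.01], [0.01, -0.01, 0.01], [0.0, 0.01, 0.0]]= a@[[-0.58, 0.36, -0.54], [0.2, -0.94, 0.51]]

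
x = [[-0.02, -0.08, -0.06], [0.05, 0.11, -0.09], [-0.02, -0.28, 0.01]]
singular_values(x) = [0.32, 0.11, 0.03]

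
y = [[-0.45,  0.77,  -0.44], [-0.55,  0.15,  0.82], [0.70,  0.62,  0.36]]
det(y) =0.995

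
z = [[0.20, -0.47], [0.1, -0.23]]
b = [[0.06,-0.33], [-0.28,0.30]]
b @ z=[[-0.02, 0.05],[-0.03, 0.06]]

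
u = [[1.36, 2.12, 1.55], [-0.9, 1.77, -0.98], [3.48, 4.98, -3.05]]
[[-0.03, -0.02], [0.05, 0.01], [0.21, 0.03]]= u @ [[0.01, 0.00], [0.01, 0.00], [-0.04, -0.01]]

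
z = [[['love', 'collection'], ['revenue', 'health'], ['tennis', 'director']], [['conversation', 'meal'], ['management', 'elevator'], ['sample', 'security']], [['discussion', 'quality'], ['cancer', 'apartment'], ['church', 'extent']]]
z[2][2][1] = 'extent'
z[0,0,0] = 'love'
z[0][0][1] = 'collection'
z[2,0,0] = 'discussion'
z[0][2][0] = 'tennis'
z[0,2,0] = 'tennis'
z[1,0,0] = 'conversation'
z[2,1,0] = 'cancer'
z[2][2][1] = 'extent'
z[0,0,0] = 'love'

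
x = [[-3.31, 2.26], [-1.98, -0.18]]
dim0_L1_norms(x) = [5.29, 2.44]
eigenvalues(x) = [(-1.74+1.42j), (-1.74-1.42j)]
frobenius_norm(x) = 4.47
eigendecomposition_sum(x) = [[-1.66-0.25j, (1.13+1.39j)],[(-0.99-1.21j), (-0.09+1.67j)]] + [[-1.66+0.25j, 1.13-1.39j], [(-0.99+1.21j), -0.09-1.67j]]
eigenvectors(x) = [[0.73+0.00j, 0.73-0.00j], [(0.51+0.46j), (0.51-0.46j)]]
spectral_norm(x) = 4.32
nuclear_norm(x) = 5.49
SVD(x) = [[-0.92, -0.39], [-0.39, 0.92]] @ diag([4.317050843012715, 1.174551837444057]) @ [[0.88, -0.47],[-0.47, -0.88]]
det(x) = 5.07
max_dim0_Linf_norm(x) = 3.31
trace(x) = -3.49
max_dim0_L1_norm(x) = 5.29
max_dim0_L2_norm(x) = 3.86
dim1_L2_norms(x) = [4.01, 1.99]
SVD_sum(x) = [[-3.52, 1.86], [-1.47, 0.78]] + [[0.21,0.4],  [-0.51,-0.96]]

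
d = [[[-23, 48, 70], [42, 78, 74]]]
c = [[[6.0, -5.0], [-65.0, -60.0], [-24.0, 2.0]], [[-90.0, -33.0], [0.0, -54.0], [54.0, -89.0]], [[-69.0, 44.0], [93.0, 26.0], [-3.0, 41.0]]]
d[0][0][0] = -23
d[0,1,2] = 74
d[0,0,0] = -23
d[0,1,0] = 42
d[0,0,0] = -23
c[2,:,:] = [[-69.0, 44.0], [93.0, 26.0], [-3.0, 41.0]]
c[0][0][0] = 6.0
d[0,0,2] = 70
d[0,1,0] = 42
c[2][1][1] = 26.0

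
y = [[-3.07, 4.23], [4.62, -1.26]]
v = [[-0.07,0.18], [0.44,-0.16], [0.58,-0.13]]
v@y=[[1.05, -0.52], [-2.09, 2.06], [-2.38, 2.62]]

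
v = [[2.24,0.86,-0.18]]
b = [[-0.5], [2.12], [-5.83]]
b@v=[[-1.12, -0.43, 0.09], [4.75, 1.82, -0.38], [-13.06, -5.01, 1.05]]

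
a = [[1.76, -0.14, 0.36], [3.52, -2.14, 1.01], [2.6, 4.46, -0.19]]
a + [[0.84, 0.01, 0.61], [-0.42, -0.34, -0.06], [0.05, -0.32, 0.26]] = [[2.60, -0.13, 0.97], [3.1, -2.48, 0.95], [2.65, 4.14, 0.07]]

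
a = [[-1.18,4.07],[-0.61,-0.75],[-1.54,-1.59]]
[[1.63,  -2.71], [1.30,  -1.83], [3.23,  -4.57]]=a @ [[-1.93,2.81], [-0.16,0.15]]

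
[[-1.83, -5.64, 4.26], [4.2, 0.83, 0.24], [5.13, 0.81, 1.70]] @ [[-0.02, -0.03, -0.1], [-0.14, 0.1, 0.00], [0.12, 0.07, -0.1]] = [[1.34, -0.21, -0.24], [-0.17, -0.03, -0.44], [-0.01, 0.05, -0.68]]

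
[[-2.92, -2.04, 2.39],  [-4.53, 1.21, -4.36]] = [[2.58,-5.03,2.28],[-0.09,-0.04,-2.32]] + [[-5.50, 2.99, 0.11], [-4.44, 1.25, -2.04]]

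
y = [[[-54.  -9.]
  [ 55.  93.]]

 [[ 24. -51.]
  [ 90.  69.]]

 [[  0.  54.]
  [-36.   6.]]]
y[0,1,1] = 93.0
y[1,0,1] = -51.0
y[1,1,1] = 69.0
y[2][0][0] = 0.0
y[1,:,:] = [[24.0, -51.0], [90.0, 69.0]]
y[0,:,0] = [-54.0, 55.0]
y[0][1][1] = 93.0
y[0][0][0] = -54.0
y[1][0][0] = 24.0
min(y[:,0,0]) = -54.0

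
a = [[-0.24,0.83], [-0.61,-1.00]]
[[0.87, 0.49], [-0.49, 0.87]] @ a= [[-0.51,  0.23],  [-0.41,  -1.28]]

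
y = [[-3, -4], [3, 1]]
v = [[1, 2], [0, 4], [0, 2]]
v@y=[[3, -2], [12, 4], [6, 2]]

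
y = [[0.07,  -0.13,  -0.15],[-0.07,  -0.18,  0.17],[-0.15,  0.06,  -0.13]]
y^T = [[0.07, -0.07, -0.15],  [-0.13, -0.18, 0.06],  [-0.15, 0.17, -0.13]]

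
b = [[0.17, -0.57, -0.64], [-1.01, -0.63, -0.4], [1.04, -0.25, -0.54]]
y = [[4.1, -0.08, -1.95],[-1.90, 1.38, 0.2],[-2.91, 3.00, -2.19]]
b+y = [[4.27, -0.65, -2.59], [-2.91, 0.75, -0.20], [-1.87, 2.75, -2.73]]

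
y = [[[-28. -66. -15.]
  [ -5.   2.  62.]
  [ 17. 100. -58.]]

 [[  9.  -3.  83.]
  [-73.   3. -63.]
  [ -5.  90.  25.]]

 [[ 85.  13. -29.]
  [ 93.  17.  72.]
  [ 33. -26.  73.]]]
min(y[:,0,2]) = -29.0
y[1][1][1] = 3.0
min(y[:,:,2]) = -63.0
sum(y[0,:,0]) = -16.0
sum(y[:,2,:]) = 249.0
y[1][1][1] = 3.0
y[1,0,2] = 83.0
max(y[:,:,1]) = 100.0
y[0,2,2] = -58.0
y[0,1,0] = -5.0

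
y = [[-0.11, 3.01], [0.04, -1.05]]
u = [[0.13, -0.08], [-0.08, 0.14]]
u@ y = [[-0.02,0.48],[0.01,-0.39]]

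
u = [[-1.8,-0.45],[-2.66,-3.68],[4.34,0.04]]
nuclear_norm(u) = 8.75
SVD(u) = [[-0.31, 0.15], [-0.69, -0.72], [0.66, -0.68]] @ diag([5.889958740036205, 2.8646266843466917]) @ [[0.89,0.46], [-0.46,0.89]]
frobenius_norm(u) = 6.55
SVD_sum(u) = [[-1.61, -0.83], [-3.6, -1.85], [3.45, 1.77]] + [[-0.19, 0.38], [0.94, -1.83], [0.89, -1.73]]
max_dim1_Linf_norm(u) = 4.34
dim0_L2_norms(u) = [5.4, 3.71]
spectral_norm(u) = 5.89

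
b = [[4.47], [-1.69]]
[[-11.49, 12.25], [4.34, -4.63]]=b @ [[-2.57, 2.74]]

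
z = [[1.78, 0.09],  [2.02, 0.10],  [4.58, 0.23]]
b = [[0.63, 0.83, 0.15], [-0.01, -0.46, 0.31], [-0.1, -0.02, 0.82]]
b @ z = [[3.48, 0.17], [0.47, 0.02], [3.54, 0.18]]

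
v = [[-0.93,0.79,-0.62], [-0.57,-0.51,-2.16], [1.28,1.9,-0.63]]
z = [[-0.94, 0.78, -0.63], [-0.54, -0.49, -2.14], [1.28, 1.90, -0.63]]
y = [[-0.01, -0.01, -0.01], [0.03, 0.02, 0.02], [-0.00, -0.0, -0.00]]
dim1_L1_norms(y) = [0.03, 0.07, 0.0]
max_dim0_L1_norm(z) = 3.4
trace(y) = 0.01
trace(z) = -2.06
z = y + v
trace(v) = -2.07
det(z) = -6.26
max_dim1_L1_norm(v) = 3.81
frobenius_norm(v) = 3.57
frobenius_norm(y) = 0.04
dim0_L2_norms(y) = [0.03, 0.02, 0.02]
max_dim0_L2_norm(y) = 0.03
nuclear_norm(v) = 5.90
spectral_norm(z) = 2.40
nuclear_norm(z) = 5.88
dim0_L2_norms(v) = [1.68, 2.12, 2.33]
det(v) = -6.32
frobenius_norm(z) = 3.56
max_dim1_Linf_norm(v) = 2.16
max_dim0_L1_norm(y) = 0.04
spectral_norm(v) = 2.42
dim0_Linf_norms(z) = [1.28, 1.9, 2.14]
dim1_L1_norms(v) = [2.34, 3.24, 3.81]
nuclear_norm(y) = 0.05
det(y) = 0.00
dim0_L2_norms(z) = [1.68, 2.11, 2.32]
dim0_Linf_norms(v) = [1.28, 1.9, 2.16]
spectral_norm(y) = 0.04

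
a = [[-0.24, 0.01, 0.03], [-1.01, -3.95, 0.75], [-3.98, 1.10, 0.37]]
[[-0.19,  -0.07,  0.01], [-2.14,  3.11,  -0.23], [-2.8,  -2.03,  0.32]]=a @ [[0.79, 0.27, 0.06],[0.33, -0.86, 0.21],[-0.05, -0.02, 0.88]]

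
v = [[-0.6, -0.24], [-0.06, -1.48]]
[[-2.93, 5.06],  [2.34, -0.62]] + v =[[-3.53, 4.82], [2.28, -2.10]]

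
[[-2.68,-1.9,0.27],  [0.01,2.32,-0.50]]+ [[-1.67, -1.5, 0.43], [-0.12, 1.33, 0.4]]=[[-4.35, -3.4, 0.70], [-0.11, 3.65, -0.10]]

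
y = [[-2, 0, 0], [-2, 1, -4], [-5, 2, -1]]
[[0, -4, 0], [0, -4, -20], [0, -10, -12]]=y @ [[0, 2, 0], [0, 0, -4], [0, 0, 4]]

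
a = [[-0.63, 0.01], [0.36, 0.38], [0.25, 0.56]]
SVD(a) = [[-0.55, -0.8], [0.58, -0.15], [0.61, -0.58]] @ diag([0.8954638474564774, 0.495221665417056]) @ [[0.79, 0.62],[0.62, -0.79]]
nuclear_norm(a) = 1.39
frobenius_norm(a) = 1.02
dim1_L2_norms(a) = [0.63, 0.52, 0.61]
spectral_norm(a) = 0.90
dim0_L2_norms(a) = [0.77, 0.68]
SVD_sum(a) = [[-0.38, -0.3], [0.41, 0.32], [0.43, 0.34]] + [[-0.25, 0.31], [-0.05, 0.06], [-0.18, 0.22]]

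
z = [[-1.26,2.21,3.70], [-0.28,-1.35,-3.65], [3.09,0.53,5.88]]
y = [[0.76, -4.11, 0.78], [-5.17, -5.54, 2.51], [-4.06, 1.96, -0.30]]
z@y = [[-27.41, 0.19, 3.45], [21.59, 1.48, -2.51], [-24.26, -4.11, 1.98]]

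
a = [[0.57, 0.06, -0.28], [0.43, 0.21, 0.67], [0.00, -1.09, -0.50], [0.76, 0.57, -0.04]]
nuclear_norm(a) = 3.01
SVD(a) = [[-0.13, 0.64, 0.11], [-0.42, -0.02, -0.9], [0.73, 0.51, -0.38], [-0.53, 0.57, 0.18]] @ diag([1.4794144090420027, 0.9421223255367207, 0.5922318212019548]) @ [[-0.44, -0.80, -0.40], [0.84, -0.21, -0.5], [-0.32, 0.56, -0.77]]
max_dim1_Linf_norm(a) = 1.09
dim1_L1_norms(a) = [0.91, 1.31, 1.59, 1.37]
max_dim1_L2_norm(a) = 1.2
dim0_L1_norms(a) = [1.76, 1.93, 1.49]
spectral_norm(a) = 1.48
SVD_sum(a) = [[0.08, 0.15, 0.08],[0.28, 0.50, 0.25],[-0.48, -0.86, -0.43],[0.34, 0.62, 0.31]] + [[0.51, -0.13, -0.30], [-0.02, 0.0, 0.01], [0.4, -0.10, -0.24], [0.45, -0.11, -0.27]] + [[-0.02, 0.04, -0.05], [0.17, -0.3, 0.41], [0.07, -0.12, 0.17], [-0.03, 0.06, -0.08]]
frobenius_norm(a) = 1.85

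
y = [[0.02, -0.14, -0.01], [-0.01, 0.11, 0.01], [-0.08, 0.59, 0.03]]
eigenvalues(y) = [0.17, 0.0, -0.02]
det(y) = -0.00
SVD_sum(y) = [[0.02, -0.14, -0.01], [-0.01, 0.11, 0.01], [-0.08, 0.59, 0.03]] + [[-0.0, -0.00, -0.0],[0.00, 0.0, 0.0],[-0.00, -0.00, -0.00]] + [[0.00, 0.0, -0.0], [0.00, 0.0, -0.00], [0.00, 0.00, -0.00]]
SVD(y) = [[-0.23, 0.16, 0.96], [0.18, -0.96, 0.2], [0.96, 0.22, 0.19]] @ diag([0.6226956235575348, 0.006548554116900095, 0.002697562097651413]) @ [[-0.13, 0.99, 0.05], [-0.69, -0.05, -0.72], [0.71, 0.13, -0.69]]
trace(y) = 0.16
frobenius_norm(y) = 0.62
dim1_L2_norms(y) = [0.14, 0.11, 0.6]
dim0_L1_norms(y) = [0.11, 0.84, 0.05]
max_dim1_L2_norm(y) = 0.6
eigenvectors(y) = [[-0.24, 0.77, -0.05], [0.19, 0.13, -0.08], [0.95, -0.62, 1.00]]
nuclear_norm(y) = 0.63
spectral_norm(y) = 0.62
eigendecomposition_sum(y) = [[0.02, -0.14, -0.01], [-0.01, 0.11, 0.01], [-0.06, 0.55, 0.04]] + [[0.0, 0.0, 0.00], [0.0, 0.0, 0.0], [-0.00, -0.0, -0.0]] + [[0.0, -0.00, 0.00], [0.00, -0.0, 0.0], [-0.02, 0.04, -0.01]]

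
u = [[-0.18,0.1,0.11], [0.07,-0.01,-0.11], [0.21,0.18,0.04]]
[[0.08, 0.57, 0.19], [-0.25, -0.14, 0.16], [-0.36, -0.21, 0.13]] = u@ [[-0.25, -2.43, -1.09], [-2.21, 1.75, 2.51], [2.29, -0.43, -2.34]]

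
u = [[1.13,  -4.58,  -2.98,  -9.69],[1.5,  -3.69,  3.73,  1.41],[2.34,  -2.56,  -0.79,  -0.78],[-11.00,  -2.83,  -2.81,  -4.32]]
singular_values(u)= [14.01, 9.9, 5.36, 1.65]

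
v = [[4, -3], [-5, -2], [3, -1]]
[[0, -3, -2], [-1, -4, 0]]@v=[[9, 8], [16, 11]]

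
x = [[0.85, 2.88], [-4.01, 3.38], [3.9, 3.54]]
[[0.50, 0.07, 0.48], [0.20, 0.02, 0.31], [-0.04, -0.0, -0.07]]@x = [[2.02, 3.38], [1.3, 1.74], [-0.31, -0.36]]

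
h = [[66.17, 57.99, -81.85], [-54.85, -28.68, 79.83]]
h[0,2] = -81.85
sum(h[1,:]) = -3.700000000000003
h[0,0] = 66.17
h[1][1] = -28.68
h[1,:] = [-54.85, -28.68, 79.83]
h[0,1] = 57.99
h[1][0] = -54.85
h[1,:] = [-54.85, -28.68, 79.83]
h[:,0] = [66.17, -54.85]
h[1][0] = -54.85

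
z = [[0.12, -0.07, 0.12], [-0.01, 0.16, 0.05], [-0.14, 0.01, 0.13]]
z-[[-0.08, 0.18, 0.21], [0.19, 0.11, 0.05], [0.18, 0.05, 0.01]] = [[0.20, -0.25, -0.09],[-0.20, 0.05, 0.00],[-0.32, -0.04, 0.12]]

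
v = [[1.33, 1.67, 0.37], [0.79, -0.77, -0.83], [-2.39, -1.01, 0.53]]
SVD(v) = [[-0.6, 0.53, 0.6], [-0.1, -0.79, 0.60], [0.79, 0.3, 0.53]] @ diag([3.279615687536196, 1.6905051141354068, 0.0036607579158853096]) @ [[-0.85, -0.53, 0.09], [-0.38, 0.71, 0.60], [0.38, -0.47, 0.8]]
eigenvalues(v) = [2.06, 0.01, -0.98]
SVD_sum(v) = [[1.67,1.04,-0.17],[0.28,0.18,-0.03],[-2.2,-1.37,0.22]] + [[-0.34, 0.63, 0.54], [0.51, -0.94, -0.8], [-0.19, 0.36, 0.30]] + [[0.00,-0.00,0.0], [0.00,-0.00,0.0], [0.0,-0.0,0.00]]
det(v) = -0.02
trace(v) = 1.09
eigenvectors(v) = [[-0.39, -0.37, -0.53],[-0.36, 0.47, 0.79],[0.85, -0.8, -0.3]]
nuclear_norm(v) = 4.97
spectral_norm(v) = 3.28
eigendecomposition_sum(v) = [[1.15, 0.72, -0.11], [1.06, 0.66, -0.1], [-2.50, -1.56, 0.24]] + [[0.01, 0.01, 0.01], [-0.01, -0.01, -0.01], [0.01, 0.01, 0.01]] + [[0.17, 0.94, 0.48], [-0.26, -1.42, -0.72], [0.10, 0.54, 0.27]]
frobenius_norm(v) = 3.69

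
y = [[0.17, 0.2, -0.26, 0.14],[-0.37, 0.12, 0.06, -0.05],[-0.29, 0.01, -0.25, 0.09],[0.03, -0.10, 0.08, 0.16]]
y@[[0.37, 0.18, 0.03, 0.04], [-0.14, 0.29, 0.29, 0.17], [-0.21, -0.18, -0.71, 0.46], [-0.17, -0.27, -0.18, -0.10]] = [[0.07, 0.10, 0.22, -0.09], [-0.16, -0.03, -0.01, 0.04], [-0.07, -0.03, 0.16, -0.13], [-0.02, -0.08, -0.11, 0.0]]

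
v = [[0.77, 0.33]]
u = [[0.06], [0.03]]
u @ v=[[0.05, 0.02], [0.02, 0.01]]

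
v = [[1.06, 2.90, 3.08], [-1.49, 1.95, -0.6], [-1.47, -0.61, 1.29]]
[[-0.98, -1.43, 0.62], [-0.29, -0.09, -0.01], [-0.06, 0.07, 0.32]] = v@[[0.00,  -0.14,  -0.05], [-0.19,  -0.22,  0.02], [-0.14,  -0.21,  0.2]]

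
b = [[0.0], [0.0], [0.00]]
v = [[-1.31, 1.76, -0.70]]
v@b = [[0.0]]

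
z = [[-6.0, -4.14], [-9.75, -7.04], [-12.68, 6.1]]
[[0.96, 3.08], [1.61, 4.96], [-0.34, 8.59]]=z@[[-0.05, -0.61],[-0.16, 0.14]]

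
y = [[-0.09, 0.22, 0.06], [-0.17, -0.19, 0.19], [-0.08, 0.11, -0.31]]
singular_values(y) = [0.42, 0.24, 0.2]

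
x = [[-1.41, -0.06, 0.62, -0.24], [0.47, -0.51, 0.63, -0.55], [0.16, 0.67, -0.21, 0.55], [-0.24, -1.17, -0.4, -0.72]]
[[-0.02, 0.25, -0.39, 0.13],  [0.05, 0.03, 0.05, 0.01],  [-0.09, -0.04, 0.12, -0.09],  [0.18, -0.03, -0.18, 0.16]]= x @ [[0.00, -0.12, 0.26, -0.09], [-0.05, -0.05, 0.06, -0.01], [-0.08, 0.16, -0.01, -0.05], [-0.13, 0.08, 0.07, -0.15]]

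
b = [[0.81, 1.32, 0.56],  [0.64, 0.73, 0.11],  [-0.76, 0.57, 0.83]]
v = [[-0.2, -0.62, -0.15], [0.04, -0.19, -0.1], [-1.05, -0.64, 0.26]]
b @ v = [[-0.70,-1.11,-0.11], [-0.21,-0.61,-0.14], [-0.70,-0.17,0.27]]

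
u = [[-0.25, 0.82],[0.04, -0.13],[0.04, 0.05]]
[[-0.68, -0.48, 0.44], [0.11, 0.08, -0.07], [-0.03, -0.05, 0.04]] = u@[[0.21,-0.35,0.23], [-0.76,-0.69,0.61]]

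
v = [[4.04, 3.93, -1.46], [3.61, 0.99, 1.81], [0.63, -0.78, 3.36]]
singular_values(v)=[6.59, 4.42, 0.65]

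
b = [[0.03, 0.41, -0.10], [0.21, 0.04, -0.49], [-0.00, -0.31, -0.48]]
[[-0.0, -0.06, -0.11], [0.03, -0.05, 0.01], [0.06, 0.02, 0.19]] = b @ [[-0.07, -0.13, -0.41], [-0.03, -0.12, -0.28], [-0.10, 0.03, -0.21]]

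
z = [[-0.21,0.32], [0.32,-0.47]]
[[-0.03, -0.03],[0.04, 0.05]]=z @ [[-0.14, 0.09], [-0.18, -0.04]]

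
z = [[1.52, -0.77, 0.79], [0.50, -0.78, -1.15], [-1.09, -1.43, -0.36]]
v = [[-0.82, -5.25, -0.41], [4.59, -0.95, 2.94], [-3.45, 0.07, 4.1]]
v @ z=[[-3.42, 5.31, 5.54], [3.30, -7.00, 3.66], [-9.68, -3.26, -4.28]]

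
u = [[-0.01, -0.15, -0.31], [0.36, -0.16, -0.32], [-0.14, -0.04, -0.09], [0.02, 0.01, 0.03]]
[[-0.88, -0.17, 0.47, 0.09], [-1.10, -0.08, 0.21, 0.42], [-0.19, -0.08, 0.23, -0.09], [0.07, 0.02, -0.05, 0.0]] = u@[[-0.51, 0.25, -0.75, 0.89], [0.37, 0.38, -1.13, 0.73], [2.69, 0.35, -0.94, -0.67]]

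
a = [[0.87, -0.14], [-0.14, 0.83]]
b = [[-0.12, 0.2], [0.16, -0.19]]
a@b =[[-0.13, 0.20], [0.15, -0.19]]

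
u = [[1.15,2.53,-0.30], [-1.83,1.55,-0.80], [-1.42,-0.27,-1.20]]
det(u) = -5.878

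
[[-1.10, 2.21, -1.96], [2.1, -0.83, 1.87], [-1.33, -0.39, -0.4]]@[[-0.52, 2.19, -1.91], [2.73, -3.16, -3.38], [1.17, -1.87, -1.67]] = [[4.31, -5.73, -2.1], [-1.17, 3.72, -4.33], [-0.84, -0.93, 4.53]]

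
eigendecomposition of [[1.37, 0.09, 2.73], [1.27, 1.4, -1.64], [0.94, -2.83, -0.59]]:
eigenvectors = [[0.49+0.00j, (-0.78+0j), (-0.78-0j)], [(-0.44+0j), (-0.01+0.45j), (-0.01-0.45j)], [(-0.75+0j), -0.33-0.30j, -0.33+0.30j]]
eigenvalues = [(-2.86+0j), (2.52+1j), (2.52-1j)]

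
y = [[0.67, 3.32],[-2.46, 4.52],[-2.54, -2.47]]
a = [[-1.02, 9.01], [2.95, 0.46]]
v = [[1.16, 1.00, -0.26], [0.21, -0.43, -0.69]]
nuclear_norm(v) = 2.39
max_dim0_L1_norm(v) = 1.43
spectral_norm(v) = 1.55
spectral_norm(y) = 6.15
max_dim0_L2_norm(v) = 1.18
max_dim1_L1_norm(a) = 10.03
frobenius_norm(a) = 9.55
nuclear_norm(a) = 12.05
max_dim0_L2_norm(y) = 6.13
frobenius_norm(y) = 7.11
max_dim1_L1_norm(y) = 6.98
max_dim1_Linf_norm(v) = 1.16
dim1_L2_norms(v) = [1.55, 0.84]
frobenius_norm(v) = 1.77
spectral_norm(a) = 9.07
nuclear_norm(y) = 9.71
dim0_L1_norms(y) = [5.67, 10.31]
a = v @ y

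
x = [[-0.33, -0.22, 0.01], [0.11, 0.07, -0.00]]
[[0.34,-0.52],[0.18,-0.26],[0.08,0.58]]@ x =[[-0.17, -0.11, 0.0],[-0.09, -0.06, 0.00],[0.04, 0.02, 0.0]]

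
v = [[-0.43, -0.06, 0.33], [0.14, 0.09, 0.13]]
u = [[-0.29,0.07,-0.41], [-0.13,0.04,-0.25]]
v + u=[[-0.72, 0.01, -0.08], [0.01, 0.13, -0.12]]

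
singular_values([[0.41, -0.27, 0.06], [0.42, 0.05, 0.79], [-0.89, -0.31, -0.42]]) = [1.33, 0.47, 0.37]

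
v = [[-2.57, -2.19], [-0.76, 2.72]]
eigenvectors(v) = [[-0.99, 0.36], [-0.13, -0.93]]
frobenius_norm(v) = 4.40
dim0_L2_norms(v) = [2.68, 3.49]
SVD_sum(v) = [[-1.44,  -2.78], [0.95,  1.83]] + [[-1.13, 0.59],[-1.71, 0.89]]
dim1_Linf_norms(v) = [2.57, 2.72]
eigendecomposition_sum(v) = [[-2.72, -1.07], [-0.37, -0.15]] + [[0.15, -1.12],[-0.39, 2.87]]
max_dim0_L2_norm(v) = 3.49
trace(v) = 0.15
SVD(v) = [[-0.83, 0.55], [0.55, 0.83]] @ diag([3.747396018006772, 2.3095504073795383]) @ [[0.46, 0.89],[-0.89, 0.46]]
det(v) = -8.65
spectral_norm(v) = 3.75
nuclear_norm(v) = 6.06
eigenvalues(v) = [-2.87, 3.02]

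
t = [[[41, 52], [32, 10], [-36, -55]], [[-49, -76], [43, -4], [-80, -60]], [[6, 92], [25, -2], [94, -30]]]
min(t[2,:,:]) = -30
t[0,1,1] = 10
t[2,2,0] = 94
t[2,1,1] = -2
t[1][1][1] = -4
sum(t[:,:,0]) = 76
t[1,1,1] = -4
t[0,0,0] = 41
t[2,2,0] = 94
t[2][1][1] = -2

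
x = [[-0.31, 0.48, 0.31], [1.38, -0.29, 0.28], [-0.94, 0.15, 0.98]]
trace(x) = 0.38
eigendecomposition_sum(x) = [[(-0.5-0j), (0.3-0j), 0.03-0.00j], [(0.99+0j), -0.59+0.00j, -0.07+0.00j], [-0.30-0.00j, (0.18-0j), (0.02-0j)]] + [[(0.1+0.3j), (0.09+0.07j), (0.14-0.26j)], [0.20+0.45j, (0.15+0.1j), (0.17-0.43j)], [(-0.32+0.41j), -0.02+0.19j, (0.48-0.05j)]] + [[(0.1-0.3j), 0.09-0.07j, (0.14+0.26j)], [0.20-0.45j, 0.15-0.10j, 0.17+0.43j], [(-0.32-0.41j), (-0.02-0.19j), (0.48+0.05j)]]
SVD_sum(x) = [[-0.46, 0.12, 0.15], [1.17, -0.3, -0.38], [-1.11, 0.29, 0.36]] + [[0.06, -0.0, 0.19], [0.21, -0.01, 0.66], [0.2, -0.01, 0.62]] + [[0.09, 0.36, -0.02], [0.00, 0.02, -0.00], [-0.03, -0.13, 0.01]]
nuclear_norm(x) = 3.17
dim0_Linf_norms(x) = [1.38, 0.48, 0.98]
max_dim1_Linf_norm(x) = 1.38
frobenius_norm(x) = 2.09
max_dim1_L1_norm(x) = 2.07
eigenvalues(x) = [(-1.07+0j), (0.73+0.35j), (0.73-0.35j)]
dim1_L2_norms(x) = [0.65, 1.44, 1.37]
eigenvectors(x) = [[(0.44+0j),(-0.23+0.33j),-0.23-0.33j], [(-0.86+0j),(-0.3+0.55j),(-0.3-0.55j)], [0.26+0.00j,-0.66+0.00j,(-0.66-0j)]]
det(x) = -0.69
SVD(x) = [[-0.27, -0.20, -0.94], [0.7, -0.71, -0.05], [-0.66, -0.67, 0.34]] @ diag([1.807248649558218, 0.9649706424555877, 0.3983515757077505]) @ [[0.92, -0.24, -0.3],[-0.3, 0.01, -0.95],[-0.23, -0.97, 0.06]]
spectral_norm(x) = 1.81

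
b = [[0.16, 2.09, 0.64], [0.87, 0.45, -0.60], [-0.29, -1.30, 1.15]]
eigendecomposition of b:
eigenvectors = [[-0.85, 0.25, 0.55], [0.5, 0.48, -0.03], [0.17, -0.84, 0.83]]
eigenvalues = [-1.22, 1.97, 1.0]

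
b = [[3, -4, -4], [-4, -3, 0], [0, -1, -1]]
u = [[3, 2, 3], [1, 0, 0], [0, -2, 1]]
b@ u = [[5, 14, 5], [-15, -8, -12], [-1, 2, -1]]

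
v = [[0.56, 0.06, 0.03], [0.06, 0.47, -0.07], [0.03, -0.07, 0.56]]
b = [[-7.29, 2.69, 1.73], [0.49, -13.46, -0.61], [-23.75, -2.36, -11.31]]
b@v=[[-3.87, 0.71, 0.56], [-0.55, -6.25, 0.62], [-13.78, -1.74, -6.88]]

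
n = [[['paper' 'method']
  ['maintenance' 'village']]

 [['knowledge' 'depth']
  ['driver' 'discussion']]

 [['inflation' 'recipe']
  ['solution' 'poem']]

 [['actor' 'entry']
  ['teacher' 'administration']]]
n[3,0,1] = 'entry'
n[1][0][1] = 'depth'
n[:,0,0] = ['paper', 'knowledge', 'inflation', 'actor']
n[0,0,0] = 'paper'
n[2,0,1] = 'recipe'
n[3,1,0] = 'teacher'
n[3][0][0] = 'actor'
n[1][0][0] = 'knowledge'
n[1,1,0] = 'driver'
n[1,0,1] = 'depth'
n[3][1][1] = 'administration'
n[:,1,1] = ['village', 'discussion', 'poem', 'administration']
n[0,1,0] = 'maintenance'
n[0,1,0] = 'maintenance'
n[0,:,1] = ['method', 'village']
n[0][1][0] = 'maintenance'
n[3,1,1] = 'administration'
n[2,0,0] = 'inflation'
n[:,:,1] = [['method', 'village'], ['depth', 'discussion'], ['recipe', 'poem'], ['entry', 'administration']]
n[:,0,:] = [['paper', 'method'], ['knowledge', 'depth'], ['inflation', 'recipe'], ['actor', 'entry']]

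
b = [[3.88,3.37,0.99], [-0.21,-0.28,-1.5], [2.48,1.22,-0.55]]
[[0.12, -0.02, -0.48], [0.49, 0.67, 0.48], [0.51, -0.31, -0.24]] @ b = [[-0.72, -0.18, 0.41], [2.95, 2.05, -0.78], [1.45, 1.51, 1.10]]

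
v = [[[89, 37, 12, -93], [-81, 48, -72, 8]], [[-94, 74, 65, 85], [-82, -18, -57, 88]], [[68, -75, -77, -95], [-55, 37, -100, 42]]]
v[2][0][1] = -75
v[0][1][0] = -81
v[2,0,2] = -77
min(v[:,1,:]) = -100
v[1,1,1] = -18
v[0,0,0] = 89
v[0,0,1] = 37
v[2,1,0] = -55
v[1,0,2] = 65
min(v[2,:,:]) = -100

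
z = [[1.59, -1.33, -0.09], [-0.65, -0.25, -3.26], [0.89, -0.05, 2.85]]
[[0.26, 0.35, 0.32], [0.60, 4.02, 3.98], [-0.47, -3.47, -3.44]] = z @ [[0.62, 0.27, 0.17], [0.57, 0.15, 0.05], [-0.35, -1.30, -1.26]]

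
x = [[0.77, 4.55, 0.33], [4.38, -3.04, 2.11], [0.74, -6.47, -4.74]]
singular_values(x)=[9.24, 5.32, 2.33]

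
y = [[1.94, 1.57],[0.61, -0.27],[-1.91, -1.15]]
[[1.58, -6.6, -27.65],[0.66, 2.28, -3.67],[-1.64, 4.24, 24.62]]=y@[[0.99,1.21,-8.93], [-0.22,-5.70,-6.58]]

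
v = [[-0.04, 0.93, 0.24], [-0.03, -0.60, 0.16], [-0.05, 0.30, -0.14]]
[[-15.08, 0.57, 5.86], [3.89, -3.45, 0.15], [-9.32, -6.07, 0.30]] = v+[[-15.04, -0.36, 5.62],[3.92, -2.85, -0.01],[-9.27, -6.37, 0.44]]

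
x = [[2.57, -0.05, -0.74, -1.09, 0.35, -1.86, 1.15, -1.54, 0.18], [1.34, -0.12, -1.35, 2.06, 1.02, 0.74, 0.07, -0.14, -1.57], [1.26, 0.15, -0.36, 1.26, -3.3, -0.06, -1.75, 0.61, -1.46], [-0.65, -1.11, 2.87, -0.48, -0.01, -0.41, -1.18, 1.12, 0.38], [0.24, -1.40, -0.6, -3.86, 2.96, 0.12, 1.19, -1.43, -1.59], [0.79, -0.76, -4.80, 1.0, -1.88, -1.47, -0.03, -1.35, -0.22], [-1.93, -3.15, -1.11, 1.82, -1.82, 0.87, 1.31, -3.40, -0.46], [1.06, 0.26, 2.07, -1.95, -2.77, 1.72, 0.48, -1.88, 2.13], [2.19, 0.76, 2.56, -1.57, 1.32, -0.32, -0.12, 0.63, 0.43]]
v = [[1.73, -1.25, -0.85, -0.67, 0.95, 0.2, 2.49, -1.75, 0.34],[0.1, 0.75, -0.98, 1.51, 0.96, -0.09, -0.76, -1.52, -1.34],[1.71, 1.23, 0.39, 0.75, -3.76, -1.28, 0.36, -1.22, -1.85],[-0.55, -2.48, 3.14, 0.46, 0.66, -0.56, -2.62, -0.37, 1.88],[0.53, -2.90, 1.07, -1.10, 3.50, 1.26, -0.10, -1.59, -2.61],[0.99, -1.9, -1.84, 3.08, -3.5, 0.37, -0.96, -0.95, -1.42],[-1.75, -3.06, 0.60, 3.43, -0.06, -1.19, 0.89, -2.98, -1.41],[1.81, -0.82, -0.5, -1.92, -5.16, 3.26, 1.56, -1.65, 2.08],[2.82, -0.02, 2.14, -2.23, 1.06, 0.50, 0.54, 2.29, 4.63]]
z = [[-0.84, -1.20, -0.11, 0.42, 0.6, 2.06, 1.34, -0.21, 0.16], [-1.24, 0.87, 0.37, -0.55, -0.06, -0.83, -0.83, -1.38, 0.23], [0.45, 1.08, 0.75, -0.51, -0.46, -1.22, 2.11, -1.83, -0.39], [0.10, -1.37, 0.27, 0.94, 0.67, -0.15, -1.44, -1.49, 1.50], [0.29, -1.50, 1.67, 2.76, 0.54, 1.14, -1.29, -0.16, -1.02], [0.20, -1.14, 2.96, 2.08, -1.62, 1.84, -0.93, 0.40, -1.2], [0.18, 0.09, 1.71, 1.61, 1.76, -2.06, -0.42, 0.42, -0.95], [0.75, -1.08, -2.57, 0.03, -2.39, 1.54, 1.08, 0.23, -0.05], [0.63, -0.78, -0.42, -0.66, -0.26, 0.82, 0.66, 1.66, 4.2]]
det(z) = 2534.21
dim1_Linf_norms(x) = [2.57, 2.06, 3.3, 2.87, 3.86, 4.8, 3.4, 2.77, 2.56]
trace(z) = 8.11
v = z + x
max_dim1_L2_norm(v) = 7.39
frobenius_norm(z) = 11.47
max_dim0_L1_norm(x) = 16.46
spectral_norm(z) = 6.82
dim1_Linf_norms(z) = [2.06, 1.38, 2.11, 1.5, 2.76, 2.96, 2.06, 2.57, 4.2]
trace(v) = 11.07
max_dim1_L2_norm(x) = 5.98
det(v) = -158226.05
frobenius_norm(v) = 16.89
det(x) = 1006.22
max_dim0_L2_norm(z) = 4.85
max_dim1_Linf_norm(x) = 4.8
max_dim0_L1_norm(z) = 11.66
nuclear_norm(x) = 35.92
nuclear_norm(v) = 43.28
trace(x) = 2.96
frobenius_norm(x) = 14.36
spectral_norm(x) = 8.49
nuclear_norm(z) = 29.12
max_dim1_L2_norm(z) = 4.82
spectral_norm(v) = 9.61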